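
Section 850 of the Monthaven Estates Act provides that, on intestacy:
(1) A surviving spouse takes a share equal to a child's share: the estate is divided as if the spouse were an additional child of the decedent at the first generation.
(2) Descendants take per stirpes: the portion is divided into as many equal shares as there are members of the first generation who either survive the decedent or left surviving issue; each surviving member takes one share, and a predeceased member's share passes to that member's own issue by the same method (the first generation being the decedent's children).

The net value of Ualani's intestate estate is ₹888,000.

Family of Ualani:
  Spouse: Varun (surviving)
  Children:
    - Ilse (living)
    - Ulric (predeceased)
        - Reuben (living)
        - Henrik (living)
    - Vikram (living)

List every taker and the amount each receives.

Varun: ₹222,000; Ilse: ₹222,000; Reuben: ₹111,000; Henrik: ₹111,000; Vikram: ₹222,000

The spouse counts as an additional share at the children's level, so there are 4 primary shares of ₹222,000. Varun takes one such share (₹222,000).
The children's combined portion (₹666,000) is divided into 3 shares of ₹222,000: Ilse and Vikram each take ₹222,000; Ulric's ₹222,000 share passes to Ulric's issue.
Ulric's share (₹222,000) is divided into 2 shares of ₹111,000: Reuben and Henrik each take ₹111,000.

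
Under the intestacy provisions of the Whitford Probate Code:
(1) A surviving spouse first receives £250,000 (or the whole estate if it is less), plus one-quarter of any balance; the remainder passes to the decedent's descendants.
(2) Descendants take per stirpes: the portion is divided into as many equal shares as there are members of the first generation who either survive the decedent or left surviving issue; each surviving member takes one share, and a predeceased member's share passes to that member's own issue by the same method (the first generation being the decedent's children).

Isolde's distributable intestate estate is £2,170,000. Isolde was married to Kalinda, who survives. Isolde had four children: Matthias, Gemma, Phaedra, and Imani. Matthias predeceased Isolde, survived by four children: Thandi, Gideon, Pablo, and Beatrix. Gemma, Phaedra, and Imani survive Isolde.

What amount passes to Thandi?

Kalinda first takes £250,000, leaving a balance of £1,920,000. Kalinda then takes one-quarter of the balance (£480,000), for a total of £730,000. The remaining £1,440,000 passes to the descendants.
The descendants' portion (£1,440,000) is divided into 4 shares of £360,000: Gemma, Phaedra, and Imani each take £360,000; Matthias's £360,000 share passes to Matthias's issue.
Matthias's share (£360,000) is divided into 4 shares of £90,000: Thandi, Gideon, Pablo, and Beatrix each take £90,000.

Thandi receives £90,000.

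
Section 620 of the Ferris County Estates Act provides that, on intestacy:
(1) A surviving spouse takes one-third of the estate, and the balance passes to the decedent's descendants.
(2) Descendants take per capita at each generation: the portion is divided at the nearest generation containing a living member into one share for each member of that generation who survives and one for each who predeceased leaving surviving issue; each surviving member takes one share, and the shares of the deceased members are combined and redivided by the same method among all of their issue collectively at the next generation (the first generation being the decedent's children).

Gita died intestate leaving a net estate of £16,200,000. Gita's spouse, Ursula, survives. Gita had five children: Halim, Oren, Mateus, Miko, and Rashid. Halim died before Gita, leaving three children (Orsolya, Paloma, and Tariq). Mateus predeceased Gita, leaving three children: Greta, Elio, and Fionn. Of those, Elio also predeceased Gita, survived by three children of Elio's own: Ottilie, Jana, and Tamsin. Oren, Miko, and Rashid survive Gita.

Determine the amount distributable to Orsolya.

Ursula takes one-third of £16,200,000 = £5,400,000. The remaining £10,800,000 passes to the descendants.
The descendants' portion (£10,800,000) is divided at the children's generation into 5 shares of £2,160,000. Oren, Miko, and Rashid each take £2,160,000. The 2 shares of the deceased (Halim and Mateus) are combined into a pool of £4,320,000.
That pool (£4,320,000) is divided at the grandchildren's generation into 6 shares of £720,000. Orsolya, Paloma, Tariq, Greta, and Fionn each take £720,000. The remaining share for the deceased Elio (£720,000) is carried to the next generation.
That pool (£720,000) is divided at the great-grandchildren's generation equally among Ottilie, Jana, and Tamsin: £240,000 each.

Orsolya receives £720,000.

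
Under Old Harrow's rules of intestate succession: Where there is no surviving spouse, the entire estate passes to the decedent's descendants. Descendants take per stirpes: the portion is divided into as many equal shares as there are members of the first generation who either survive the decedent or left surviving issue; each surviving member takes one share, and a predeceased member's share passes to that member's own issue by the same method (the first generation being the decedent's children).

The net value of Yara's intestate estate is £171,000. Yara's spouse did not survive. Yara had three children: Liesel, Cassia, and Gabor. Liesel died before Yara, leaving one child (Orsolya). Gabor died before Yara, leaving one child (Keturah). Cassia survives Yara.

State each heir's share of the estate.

Orsolya: £57,000; Cassia: £57,000; Keturah: £57,000

The entire £171,000 passes to the descendants.
That amount (£171,000) is divided into 3 shares of £57,000: Cassia takes £57,000; Liesel's £57,000 share passes to Liesel's issue; Gabor's £57,000 share passes to Gabor's issue.
Liesel's share (£57,000) passes entirely to Orsolya.
Gabor's share (£57,000) passes entirely to Keturah.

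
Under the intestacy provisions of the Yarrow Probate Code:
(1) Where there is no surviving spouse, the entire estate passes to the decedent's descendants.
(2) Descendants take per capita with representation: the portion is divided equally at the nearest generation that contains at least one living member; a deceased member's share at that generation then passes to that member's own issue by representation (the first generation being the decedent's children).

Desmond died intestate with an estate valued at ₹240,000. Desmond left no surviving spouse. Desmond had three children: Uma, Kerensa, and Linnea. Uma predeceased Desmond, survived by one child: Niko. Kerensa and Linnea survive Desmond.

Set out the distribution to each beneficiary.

The entire ₹240,000 passes to the descendants.
That amount (₹240,000) is divided into 3 shares of ₹80,000: Kerensa and Linnea each take ₹80,000; Uma's ₹80,000 share passes to Uma's issue.
Uma's share (₹80,000) passes entirely to Niko.

Niko: ₹80,000; Kerensa: ₹80,000; Linnea: ₹80,000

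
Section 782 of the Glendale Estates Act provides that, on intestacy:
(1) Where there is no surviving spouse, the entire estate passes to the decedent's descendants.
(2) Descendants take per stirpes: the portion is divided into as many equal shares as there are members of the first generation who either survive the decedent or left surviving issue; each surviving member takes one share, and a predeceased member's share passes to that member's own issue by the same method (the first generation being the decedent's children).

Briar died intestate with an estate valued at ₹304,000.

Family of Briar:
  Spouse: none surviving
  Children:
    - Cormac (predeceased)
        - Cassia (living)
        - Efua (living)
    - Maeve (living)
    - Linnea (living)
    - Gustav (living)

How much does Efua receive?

Efua receives ₹38,000.

The entire ₹304,000 passes to the descendants.
That amount (₹304,000) is divided into 4 shares of ₹76,000: Maeve, Linnea, and Gustav each take ₹76,000; Cormac's ₹76,000 share passes to Cormac's issue.
Cormac's share (₹76,000) is divided into 2 shares of ₹38,000: Cassia and Efua each take ₹38,000.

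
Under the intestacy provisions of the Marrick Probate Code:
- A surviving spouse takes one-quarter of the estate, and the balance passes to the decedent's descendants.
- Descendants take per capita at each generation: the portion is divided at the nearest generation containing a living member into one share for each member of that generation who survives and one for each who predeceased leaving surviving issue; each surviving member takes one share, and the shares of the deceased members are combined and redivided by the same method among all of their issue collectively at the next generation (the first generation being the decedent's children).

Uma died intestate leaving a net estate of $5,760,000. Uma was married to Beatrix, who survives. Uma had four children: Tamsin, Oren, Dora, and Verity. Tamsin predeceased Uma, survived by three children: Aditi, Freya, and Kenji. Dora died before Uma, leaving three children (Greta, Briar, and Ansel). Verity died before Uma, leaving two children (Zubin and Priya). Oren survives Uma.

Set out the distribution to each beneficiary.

Beatrix: $1,440,000; Aditi: $405,000; Freya: $405,000; Kenji: $405,000; Oren: $1,080,000; Greta: $405,000; Briar: $405,000; Ansel: $405,000; Zubin: $405,000; Priya: $405,000

Beatrix takes one-quarter of $5,760,000 = $1,440,000. The remaining $4,320,000 passes to the descendants.
The descendants' portion ($4,320,000) is divided at the children's generation into 4 shares of $1,080,000. Oren takes $1,080,000. The 3 shares of the deceased (Tamsin, Dora, and Verity) are combined into a pool of $3,240,000.
That pool ($3,240,000) is divided at the grandchildren's generation equally among Aditi, Freya, Kenji, Greta, Briar, Ansel, Zubin, and Priya: $405,000 each.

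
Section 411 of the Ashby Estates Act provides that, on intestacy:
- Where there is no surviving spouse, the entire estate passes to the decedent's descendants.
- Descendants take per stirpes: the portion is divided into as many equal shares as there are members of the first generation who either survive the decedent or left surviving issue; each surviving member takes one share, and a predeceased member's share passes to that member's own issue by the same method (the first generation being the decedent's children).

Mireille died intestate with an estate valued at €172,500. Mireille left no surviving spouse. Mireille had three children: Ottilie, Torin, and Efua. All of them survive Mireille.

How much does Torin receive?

The entire €172,500 passes to the descendants.
That amount (€172,500) is divided into 3 shares of €57,500: Ottilie, Torin, and Efua each take €57,500.

Torin receives €57,500.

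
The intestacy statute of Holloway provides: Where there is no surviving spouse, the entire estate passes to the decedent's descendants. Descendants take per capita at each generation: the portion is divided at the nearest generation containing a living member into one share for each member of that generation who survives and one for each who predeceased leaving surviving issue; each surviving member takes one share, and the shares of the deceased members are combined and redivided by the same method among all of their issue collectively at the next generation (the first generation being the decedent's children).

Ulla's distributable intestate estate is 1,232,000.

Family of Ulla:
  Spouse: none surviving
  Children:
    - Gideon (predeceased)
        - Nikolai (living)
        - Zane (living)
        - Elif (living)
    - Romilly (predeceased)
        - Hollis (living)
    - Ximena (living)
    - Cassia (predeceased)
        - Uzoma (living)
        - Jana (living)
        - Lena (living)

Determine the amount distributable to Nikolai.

The entire 1,232,000 passes to the descendants.
That amount (1,232,000) is divided at the children's generation into 4 shares of 308,000. Ximena takes 308,000. The 3 shares of the deceased (Gideon, Romilly, and Cassia) are combined into a pool of 924,000.
That pool (924,000) is divided at the grandchildren's generation equally among Nikolai, Zane, Elif, Hollis, Uzoma, Jana, and Lena: 132,000 each.

Nikolai receives 132,000.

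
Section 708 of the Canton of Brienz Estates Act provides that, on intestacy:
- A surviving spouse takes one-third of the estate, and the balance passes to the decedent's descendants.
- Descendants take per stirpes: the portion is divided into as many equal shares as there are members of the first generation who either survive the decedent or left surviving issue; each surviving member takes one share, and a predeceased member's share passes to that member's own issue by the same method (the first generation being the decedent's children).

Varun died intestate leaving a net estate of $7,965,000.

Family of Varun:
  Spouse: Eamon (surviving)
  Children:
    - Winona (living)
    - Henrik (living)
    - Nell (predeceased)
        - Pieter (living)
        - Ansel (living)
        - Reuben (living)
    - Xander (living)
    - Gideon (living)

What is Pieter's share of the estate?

Pieter receives $354,000.

Eamon takes one-third of $7,965,000 = $2,655,000. The remaining $5,310,000 passes to the descendants.
The descendants' portion ($5,310,000) is divided into 5 shares of $1,062,000: Winona, Henrik, Xander, and Gideon each take $1,062,000; Nell's $1,062,000 share passes to Nell's issue.
Nell's share ($1,062,000) is divided into 3 shares of $354,000: Pieter, Ansel, and Reuben each take $354,000.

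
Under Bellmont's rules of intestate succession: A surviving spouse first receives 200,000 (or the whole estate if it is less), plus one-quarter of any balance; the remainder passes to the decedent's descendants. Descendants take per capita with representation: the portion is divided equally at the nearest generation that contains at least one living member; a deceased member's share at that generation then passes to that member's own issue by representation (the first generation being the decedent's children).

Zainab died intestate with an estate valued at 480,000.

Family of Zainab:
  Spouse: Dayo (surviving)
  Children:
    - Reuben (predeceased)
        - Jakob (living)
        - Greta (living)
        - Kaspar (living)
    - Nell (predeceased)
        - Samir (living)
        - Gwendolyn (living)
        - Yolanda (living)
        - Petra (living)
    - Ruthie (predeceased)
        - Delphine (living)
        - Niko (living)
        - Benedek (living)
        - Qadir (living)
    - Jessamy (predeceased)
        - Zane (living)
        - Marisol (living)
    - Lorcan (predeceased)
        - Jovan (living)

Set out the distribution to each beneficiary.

Dayo: 270,000; Jakob: 15,000; Greta: 15,000; Kaspar: 15,000; Samir: 15,000; Gwendolyn: 15,000; Yolanda: 15,000; Petra: 15,000; Delphine: 15,000; Niko: 15,000; Benedek: 15,000; Qadir: 15,000; Zane: 15,000; Marisol: 15,000; Jovan: 15,000

Dayo first takes 200,000, leaving a balance of 280,000. Dayo then takes one-quarter of the balance (70,000), for a total of 270,000. The remaining 210,000 passes to the descendants.
No child survives, so the initial division is made at the grandchildren's generation.
The descendants' portion (210,000) is divided into 14 shares of 15,000: Jakob, Greta, Kaspar, Samir, Gwendolyn, Yolanda, Petra, Delphine, Niko, Benedek, Qadir, Zane, Marisol, and Jovan each take 15,000.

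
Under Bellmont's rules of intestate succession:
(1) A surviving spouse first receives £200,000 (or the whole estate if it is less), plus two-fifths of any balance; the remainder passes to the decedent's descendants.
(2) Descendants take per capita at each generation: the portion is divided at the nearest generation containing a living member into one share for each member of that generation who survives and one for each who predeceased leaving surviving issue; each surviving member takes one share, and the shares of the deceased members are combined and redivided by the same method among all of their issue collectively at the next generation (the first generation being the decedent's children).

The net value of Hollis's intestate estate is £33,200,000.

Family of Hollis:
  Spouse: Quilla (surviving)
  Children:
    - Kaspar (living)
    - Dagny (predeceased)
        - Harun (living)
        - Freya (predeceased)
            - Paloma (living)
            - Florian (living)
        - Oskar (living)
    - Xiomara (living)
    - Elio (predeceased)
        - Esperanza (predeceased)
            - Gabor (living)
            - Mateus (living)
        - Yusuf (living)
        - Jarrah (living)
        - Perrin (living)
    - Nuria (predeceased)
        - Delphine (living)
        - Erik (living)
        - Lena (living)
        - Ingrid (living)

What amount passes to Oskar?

Oskar receives £1,080,000.

Quilla first takes £200,000, leaving a balance of £33,000,000. Quilla then takes two-fifths of the balance (£13,200,000), for a total of £13,400,000. The remaining £19,800,000 passes to the descendants.
The descendants' portion (£19,800,000) is divided at the children's generation into 5 shares of £3,960,000. Kaspar and Xiomara each take £3,960,000. The 3 shares of the deceased (Dagny, Elio, and Nuria) are combined into a pool of £11,880,000.
That pool (£11,880,000) is divided at the grandchildren's generation into 11 shares of £1,080,000. Harun, Oskar, Yusuf, Jarrah, Perrin, Delphine, Erik, Lena, and Ingrid each take £1,080,000. The 2 shares of the deceased (Freya and Esperanza) are combined into a pool of £2,160,000.
That pool (£2,160,000) is divided at the great-grandchildren's generation equally among Paloma, Florian, Gabor, and Mateus: £540,000 each.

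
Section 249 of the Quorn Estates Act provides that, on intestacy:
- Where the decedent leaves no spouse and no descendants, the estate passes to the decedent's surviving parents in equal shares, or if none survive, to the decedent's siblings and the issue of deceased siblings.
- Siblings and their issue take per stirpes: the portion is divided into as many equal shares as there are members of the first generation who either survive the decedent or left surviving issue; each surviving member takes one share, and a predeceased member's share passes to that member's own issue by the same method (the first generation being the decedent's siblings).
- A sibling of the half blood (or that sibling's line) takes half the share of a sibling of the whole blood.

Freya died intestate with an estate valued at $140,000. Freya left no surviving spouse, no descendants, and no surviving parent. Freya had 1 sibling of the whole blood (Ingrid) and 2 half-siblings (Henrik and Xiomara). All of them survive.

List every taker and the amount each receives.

Ingrid: $70,000; Henrik: $35,000; Xiomara: $35,000

The entire $140,000 passes to the siblings and their issue.
Counting each half-blood sibling's line as half a unit, there are 2 units in $140,000, so one unit is $70,000. Whole-blood lines (Ingrid) take $70,000 each; half-blood lines (Henrik and Xiomara) take $35,000 each.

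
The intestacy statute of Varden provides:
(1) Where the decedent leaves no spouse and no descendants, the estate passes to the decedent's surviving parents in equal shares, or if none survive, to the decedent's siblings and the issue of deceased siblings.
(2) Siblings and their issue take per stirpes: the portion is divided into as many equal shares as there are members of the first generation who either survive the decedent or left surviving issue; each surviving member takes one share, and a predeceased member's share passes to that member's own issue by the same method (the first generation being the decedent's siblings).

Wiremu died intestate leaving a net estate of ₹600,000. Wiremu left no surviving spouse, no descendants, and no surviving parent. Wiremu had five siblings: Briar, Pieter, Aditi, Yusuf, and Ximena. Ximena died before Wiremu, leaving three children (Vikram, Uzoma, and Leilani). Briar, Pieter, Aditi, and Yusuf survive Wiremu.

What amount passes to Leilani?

The entire ₹600,000 passes to the siblings and their issue.
That amount (₹600,000) is divided into 5 shares of ₹120,000: Briar, Pieter, Aditi, and Yusuf each take ₹120,000; Ximena's ₹120,000 share passes to Ximena's issue.
Ximena's share (₹120,000) is divided into 3 shares of ₹40,000: Vikram, Uzoma, and Leilani each take ₹40,000.

Leilani receives ₹40,000.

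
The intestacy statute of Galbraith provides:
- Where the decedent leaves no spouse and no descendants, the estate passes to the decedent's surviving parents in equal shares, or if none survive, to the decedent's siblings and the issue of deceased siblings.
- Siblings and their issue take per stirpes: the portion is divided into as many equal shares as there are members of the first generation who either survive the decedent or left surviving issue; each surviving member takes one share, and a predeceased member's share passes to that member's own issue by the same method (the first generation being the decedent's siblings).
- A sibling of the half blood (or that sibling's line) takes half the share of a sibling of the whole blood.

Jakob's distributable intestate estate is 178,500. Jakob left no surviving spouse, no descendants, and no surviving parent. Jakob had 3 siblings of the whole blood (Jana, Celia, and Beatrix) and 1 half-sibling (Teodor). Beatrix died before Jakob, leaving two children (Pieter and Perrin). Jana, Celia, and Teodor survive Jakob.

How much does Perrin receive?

The entire 178,500 passes to the siblings and their issue.
Counting each half-blood sibling's line as half a unit, there are 7/2 units in 178,500, so one unit is 51,000. Whole-blood lines (Jana, Celia, and Beatrix) take 51,000 each; half-blood lines (Teodor) take 25,500 each.
Beatrix's share (51,000) is divided into 2 shares of 25,500: Pieter and Perrin each take 25,500.

Perrin receives 25,500.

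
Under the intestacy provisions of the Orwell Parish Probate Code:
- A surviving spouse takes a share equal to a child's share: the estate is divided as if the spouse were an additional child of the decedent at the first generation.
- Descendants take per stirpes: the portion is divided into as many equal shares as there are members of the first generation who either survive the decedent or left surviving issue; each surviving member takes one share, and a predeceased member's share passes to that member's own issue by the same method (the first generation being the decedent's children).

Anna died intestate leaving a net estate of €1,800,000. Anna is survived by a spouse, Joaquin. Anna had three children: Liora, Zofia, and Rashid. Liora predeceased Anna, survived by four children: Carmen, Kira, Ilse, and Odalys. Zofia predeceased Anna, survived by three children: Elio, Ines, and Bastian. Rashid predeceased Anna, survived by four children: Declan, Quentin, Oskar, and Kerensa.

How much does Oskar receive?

The spouse counts as an additional share at the children's level, so there are 4 primary shares of €450,000. Joaquin takes one such share (€450,000).
The children's combined portion (€1,350,000) is divided into 3 shares of €450,000: Liora's €450,000 share passes to Liora's issue; Zofia's €450,000 share passes to Zofia's issue; Rashid's €450,000 share passes to Rashid's issue.
Liora's share (€450,000) is divided into 4 shares of €112,500: Carmen, Kira, Ilse, and Odalys each take €112,500.
Zofia's share (€450,000) is divided into 3 shares of €150,000: Elio, Ines, and Bastian each take €150,000.
Rashid's share (€450,000) is divided into 4 shares of €112,500: Declan, Quentin, Oskar, and Kerensa each take €112,500.

Oskar receives €112,500.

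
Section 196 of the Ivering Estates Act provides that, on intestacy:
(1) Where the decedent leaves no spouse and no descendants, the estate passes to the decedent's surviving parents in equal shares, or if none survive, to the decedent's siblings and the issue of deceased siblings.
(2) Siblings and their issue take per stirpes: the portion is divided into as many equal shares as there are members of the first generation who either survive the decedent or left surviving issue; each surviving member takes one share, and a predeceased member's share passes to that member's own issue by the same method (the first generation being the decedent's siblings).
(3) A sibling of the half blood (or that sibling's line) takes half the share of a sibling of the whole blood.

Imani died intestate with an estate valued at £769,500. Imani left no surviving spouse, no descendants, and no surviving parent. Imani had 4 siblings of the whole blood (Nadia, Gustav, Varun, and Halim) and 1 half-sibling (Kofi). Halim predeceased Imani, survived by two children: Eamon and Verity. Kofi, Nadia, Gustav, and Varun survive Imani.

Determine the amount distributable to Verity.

Verity receives £85,500.

The entire £769,500 passes to the siblings and their issue.
Counting each half-blood sibling's line as half a unit, there are 9/2 units in £769,500, so one unit is £171,000. Whole-blood lines (Nadia, Gustav, Varun, and Halim) take £171,000 each; half-blood lines (Kofi) take £85,500 each.
Halim's share (£171,000) is divided into 2 shares of £85,500: Eamon and Verity each take £85,500.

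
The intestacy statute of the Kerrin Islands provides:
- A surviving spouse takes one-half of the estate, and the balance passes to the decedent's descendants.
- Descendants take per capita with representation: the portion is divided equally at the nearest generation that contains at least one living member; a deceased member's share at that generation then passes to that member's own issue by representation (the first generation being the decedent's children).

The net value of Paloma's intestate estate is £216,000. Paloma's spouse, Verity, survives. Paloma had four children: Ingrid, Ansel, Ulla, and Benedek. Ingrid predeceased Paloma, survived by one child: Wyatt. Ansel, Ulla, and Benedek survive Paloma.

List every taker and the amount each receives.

Verity: £108,000; Wyatt: £27,000; Ansel: £27,000; Ulla: £27,000; Benedek: £27,000

Verity takes one-half of £216,000 = £108,000. The remaining £108,000 passes to the descendants.
The descendants' portion (£108,000) is divided into 4 shares of £27,000: Ansel, Ulla, and Benedek each take £27,000; Ingrid's £27,000 share passes to Ingrid's issue.
Ingrid's share (£27,000) passes entirely to Wyatt.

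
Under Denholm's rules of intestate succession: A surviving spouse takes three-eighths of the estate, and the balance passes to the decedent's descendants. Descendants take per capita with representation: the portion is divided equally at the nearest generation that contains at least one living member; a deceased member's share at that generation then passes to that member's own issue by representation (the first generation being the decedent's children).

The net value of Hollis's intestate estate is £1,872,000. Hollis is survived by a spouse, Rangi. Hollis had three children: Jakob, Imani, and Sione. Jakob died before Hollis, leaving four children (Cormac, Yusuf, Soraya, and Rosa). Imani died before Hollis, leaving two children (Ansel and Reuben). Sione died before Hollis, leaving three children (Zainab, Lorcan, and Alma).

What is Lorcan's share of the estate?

Lorcan receives £130,000.

Rangi takes three-eighths of £1,872,000 = £702,000. The remaining £1,170,000 passes to the descendants.
No child survives, so the initial division is made at the grandchildren's generation.
The descendants' portion (£1,170,000) is divided into 9 shares of £130,000: Cormac, Yusuf, Soraya, Rosa, Ansel, Reuben, Zainab, Lorcan, and Alma each take £130,000.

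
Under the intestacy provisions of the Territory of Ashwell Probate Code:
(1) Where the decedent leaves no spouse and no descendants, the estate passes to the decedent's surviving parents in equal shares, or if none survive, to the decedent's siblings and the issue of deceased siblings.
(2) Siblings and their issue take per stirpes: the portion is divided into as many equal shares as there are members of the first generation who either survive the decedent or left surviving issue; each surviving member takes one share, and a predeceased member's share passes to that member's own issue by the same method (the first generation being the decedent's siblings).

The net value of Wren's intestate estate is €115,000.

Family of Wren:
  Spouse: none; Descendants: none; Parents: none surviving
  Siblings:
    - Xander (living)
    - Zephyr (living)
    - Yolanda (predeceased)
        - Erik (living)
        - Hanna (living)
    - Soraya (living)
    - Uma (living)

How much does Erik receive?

Erik receives €11,500.

The entire €115,000 passes to the siblings and their issue.
That amount (€115,000) is divided into 5 shares of €23,000: Xander, Zephyr, Soraya, and Uma each take €23,000; Yolanda's €23,000 share passes to Yolanda's issue.
Yolanda's share (€23,000) is divided into 2 shares of €11,500: Erik and Hanna each take €11,500.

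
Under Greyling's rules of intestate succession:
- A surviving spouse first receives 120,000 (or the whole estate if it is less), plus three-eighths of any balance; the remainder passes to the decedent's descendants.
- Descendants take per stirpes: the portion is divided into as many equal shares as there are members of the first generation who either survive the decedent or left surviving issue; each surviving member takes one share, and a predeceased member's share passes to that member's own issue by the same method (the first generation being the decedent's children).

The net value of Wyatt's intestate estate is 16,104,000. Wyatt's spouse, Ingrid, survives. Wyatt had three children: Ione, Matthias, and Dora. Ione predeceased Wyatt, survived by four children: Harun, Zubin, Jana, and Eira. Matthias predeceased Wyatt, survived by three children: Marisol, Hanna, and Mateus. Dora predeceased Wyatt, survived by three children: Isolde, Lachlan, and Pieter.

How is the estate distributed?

Ingrid: 6,114,000; Harun: 832,500; Zubin: 832,500; Jana: 832,500; Eira: 832,500; Marisol: 1,110,000; Hanna: 1,110,000; Mateus: 1,110,000; Isolde: 1,110,000; Lachlan: 1,110,000; Pieter: 1,110,000

Ingrid first takes 120,000, leaving a balance of 15,984,000. Ingrid then takes three-eighths of the balance (5,994,000), for a total of 6,114,000. The remaining 9,990,000 passes to the descendants.
The descendants' portion (9,990,000) is divided into 3 shares of 3,330,000: Ione's 3,330,000 share passes to Ione's issue; Matthias's 3,330,000 share passes to Matthias's issue; Dora's 3,330,000 share passes to Dora's issue.
Ione's share (3,330,000) is divided into 4 shares of 832,500: Harun, Zubin, Jana, and Eira each take 832,500.
Matthias's share (3,330,000) is divided into 3 shares of 1,110,000: Marisol, Hanna, and Mateus each take 1,110,000.
Dora's share (3,330,000) is divided into 3 shares of 1,110,000: Isolde, Lachlan, and Pieter each take 1,110,000.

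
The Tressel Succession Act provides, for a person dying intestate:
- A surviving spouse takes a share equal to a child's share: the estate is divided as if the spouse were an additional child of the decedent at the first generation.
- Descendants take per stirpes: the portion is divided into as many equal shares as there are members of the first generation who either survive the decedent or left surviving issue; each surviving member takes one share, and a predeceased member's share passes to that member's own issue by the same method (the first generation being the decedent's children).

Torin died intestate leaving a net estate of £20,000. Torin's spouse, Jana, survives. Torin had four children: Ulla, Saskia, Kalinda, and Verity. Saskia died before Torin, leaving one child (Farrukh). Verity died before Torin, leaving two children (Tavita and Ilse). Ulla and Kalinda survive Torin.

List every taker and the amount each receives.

Jana: £4,000; Ulla: £4,000; Farrukh: £4,000; Kalinda: £4,000; Tavita: £2,000; Ilse: £2,000

The spouse counts as an additional share at the children's level, so there are 5 primary shares of £4,000. Jana takes one such share (£4,000).
The children's combined portion (£16,000) is divided into 4 shares of £4,000: Ulla and Kalinda each take £4,000; Saskia's £4,000 share passes to Saskia's issue; Verity's £4,000 share passes to Verity's issue.
Saskia's share (£4,000) passes entirely to Farrukh.
Verity's share (£4,000) is divided into 2 shares of £2,000: Tavita and Ilse each take £2,000.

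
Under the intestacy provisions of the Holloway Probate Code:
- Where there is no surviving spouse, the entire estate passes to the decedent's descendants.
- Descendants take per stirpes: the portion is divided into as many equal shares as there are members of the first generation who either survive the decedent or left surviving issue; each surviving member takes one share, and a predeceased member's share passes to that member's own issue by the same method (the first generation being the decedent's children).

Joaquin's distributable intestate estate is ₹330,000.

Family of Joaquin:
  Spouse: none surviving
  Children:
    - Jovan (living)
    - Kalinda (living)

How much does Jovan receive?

The entire ₹330,000 passes to the descendants.
That amount (₹330,000) is divided into 2 shares of ₹165,000: Jovan and Kalinda each take ₹165,000.

Jovan receives ₹165,000.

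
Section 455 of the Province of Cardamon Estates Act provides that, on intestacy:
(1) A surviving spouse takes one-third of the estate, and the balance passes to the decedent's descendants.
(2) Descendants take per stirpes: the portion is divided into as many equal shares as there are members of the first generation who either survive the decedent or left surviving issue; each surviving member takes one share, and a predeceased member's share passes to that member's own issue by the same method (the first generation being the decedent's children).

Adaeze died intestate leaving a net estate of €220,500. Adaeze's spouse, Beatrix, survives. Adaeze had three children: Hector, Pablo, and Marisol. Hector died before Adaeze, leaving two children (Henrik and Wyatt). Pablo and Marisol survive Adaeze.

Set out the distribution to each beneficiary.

Beatrix takes one-third of €220,500 = €73,500. The remaining €147,000 passes to the descendants.
The descendants' portion (€147,000) is divided into 3 shares of €49,000: Pablo and Marisol each take €49,000; Hector's €49,000 share passes to Hector's issue.
Hector's share (€49,000) is divided into 2 shares of €24,500: Henrik and Wyatt each take €24,500.

Beatrix: €73,500; Henrik: €24,500; Wyatt: €24,500; Pablo: €49,000; Marisol: €49,000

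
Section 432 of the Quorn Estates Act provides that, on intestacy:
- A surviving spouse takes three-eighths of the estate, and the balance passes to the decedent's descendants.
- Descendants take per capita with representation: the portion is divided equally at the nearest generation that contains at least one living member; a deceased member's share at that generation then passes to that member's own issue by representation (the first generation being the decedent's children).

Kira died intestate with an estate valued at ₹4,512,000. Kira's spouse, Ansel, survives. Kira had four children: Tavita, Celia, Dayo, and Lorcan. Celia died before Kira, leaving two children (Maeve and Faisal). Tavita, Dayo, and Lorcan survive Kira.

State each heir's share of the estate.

Ansel takes three-eighths of ₹4,512,000 = ₹1,692,000. The remaining ₹2,820,000 passes to the descendants.
The descendants' portion (₹2,820,000) is divided into 4 shares of ₹705,000: Tavita, Dayo, and Lorcan each take ₹705,000; Celia's ₹705,000 share passes to Celia's issue.
Celia's share (₹705,000) is divided into 2 shares of ₹352,500: Maeve and Faisal each take ₹352,500.

Ansel: ₹1,692,000; Tavita: ₹705,000; Maeve: ₹352,500; Faisal: ₹352,500; Dayo: ₹705,000; Lorcan: ₹705,000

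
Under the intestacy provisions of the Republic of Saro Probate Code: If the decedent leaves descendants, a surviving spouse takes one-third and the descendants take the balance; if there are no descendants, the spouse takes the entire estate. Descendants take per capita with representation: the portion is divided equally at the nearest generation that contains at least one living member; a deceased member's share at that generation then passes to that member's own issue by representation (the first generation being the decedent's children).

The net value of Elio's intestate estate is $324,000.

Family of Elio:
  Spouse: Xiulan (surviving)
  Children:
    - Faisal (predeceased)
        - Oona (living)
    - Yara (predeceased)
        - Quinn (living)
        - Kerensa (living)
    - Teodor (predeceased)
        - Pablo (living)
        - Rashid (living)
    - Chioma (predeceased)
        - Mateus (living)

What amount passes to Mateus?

Mateus receives $36,000.

Xiulan takes one-third of $324,000 = $108,000. The remaining $216,000 passes to the descendants.
No child survives, so the initial division is made at the grandchildren's generation.
The descendants' portion ($216,000) is divided into 6 shares of $36,000: Oona, Quinn, Kerensa, Pablo, Rashid, and Mateus each take $36,000.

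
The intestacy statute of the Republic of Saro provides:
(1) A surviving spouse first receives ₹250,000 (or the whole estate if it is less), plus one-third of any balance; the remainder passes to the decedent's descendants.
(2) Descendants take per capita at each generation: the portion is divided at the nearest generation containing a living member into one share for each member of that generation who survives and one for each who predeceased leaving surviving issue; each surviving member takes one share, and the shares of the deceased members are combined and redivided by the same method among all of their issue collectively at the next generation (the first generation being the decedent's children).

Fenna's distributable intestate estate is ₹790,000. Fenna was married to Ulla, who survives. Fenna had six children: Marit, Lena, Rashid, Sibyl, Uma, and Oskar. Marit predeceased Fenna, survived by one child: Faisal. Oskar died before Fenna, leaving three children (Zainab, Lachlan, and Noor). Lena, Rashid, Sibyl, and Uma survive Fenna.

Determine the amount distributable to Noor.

Noor receives ₹30,000.

Ulla first takes ₹250,000, leaving a balance of ₹540,000. Ulla then takes one-third of the balance (₹180,000), for a total of ₹430,000. The remaining ₹360,000 passes to the descendants.
The descendants' portion (₹360,000) is divided at the children's generation into 6 shares of ₹60,000. Lena, Rashid, Sibyl, and Uma each take ₹60,000. The 2 shares of the deceased (Marit and Oskar) are combined into a pool of ₹120,000.
That pool (₹120,000) is divided at the grandchildren's generation equally among Faisal, Zainab, Lachlan, and Noor: ₹30,000 each.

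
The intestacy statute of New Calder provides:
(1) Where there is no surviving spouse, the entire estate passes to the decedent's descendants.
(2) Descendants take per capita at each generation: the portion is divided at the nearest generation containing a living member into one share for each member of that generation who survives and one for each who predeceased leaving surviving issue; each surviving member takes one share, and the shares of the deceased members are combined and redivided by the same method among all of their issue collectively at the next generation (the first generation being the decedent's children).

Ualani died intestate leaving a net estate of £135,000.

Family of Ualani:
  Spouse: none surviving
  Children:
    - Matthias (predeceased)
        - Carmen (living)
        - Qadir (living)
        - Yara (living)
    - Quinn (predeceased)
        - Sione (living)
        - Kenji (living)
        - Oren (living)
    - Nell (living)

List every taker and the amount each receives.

Carmen: £15,000; Qadir: £15,000; Yara: £15,000; Sione: £15,000; Kenji: £15,000; Oren: £15,000; Nell: £45,000

The entire £135,000 passes to the descendants.
That amount (£135,000) is divided at the children's generation into 3 shares of £45,000. Nell takes £45,000. The 2 shares of the deceased (Matthias and Quinn) are combined into a pool of £90,000.
That pool (£90,000) is divided at the grandchildren's generation equally among Carmen, Qadir, Yara, Sione, Kenji, and Oren: £15,000 each.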